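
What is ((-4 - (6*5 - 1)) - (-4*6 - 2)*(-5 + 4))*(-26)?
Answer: 1534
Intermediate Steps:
((-4 - (6*5 - 1)) - (-4*6 - 2)*(-5 + 4))*(-26) = ((-4 - (30 - 1)) - (-24 - 2)*(-1))*(-26) = ((-4 - 1*29) - (-26)*(-1))*(-26) = ((-4 - 29) - 1*26)*(-26) = (-33 - 26)*(-26) = -59*(-26) = 1534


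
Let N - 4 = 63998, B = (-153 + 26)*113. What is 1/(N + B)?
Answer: 1/49651 ≈ 2.0141e-5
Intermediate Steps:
B = -14351 (B = -127*113 = -14351)
N = 64002 (N = 4 + 63998 = 64002)
1/(N + B) = 1/(64002 - 14351) = 1/49651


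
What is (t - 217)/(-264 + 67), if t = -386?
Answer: 603/197 ≈ 3.0609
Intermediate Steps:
(t - 217)/(-264 + 67) = (-386 - 217)/(-264 + 67) = -603/(-197) = -603*(-1/197) = 603/197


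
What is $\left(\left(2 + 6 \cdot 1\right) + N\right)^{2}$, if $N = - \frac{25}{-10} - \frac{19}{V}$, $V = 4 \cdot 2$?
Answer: $\frac{4225}{64} \approx 66.016$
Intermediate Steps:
$V = 8$
$N = \frac{1}{8}$ ($N = - \frac{25}{-10} - \frac{19}{8} = \left(-25\right) \left(- \frac{1}{10}\right) - \frac{19}{8} = \frac{5}{2} - \frac{19}{8} = \frac{1}{8} \approx 0.125$)
$\left(\left(2 + 6 \cdot 1\right) + N\right)^{2} = \left(\left(2 + 6 \cdot 1\right) + \frac{1}{8}\right)^{2} = \left(\left(2 + 6\right) + \frac{1}{8}\right)^{2} = \left(8 + \frac{1}{8}\right)^{2} = \left(\frac{65}{8}\right)^{2} = \frac{4225}{64}$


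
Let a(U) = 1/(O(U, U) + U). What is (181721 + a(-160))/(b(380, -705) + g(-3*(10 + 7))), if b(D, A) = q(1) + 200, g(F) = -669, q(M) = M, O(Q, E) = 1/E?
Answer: -1550746387/3993756 ≈ -388.29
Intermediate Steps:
b(D, A) = 201 (b(D, A) = 1 + 200 = 201)
a(U) = 1/(U + 1/U) (a(U) = 1/(1/U + U) = 1/(U + 1/U))
(181721 + a(-160))/(b(380, -705) + g(-3*(10 + 7))) = (181721 - 160/(1 + (-160)**2))/(201 - 669) = (181721 - 160/(1 + 25600))/(-468) = (181721 - 160/25601)*(-1/468) = (4652239161/25601)*(-1/468) = -1550746387/3993756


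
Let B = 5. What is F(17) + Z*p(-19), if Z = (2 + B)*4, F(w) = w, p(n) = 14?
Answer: 409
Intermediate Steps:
Z = 28 (Z = (2 + 5)*4 = 7*4 = 28)
F(17) + Z*p(-19) = 17 + 28*14 = 17 + 392 = 409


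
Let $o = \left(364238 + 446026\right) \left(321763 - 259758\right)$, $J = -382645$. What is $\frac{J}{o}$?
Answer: $- \frac{76529}{10048083864} \approx -7.6163 \cdot 10^{-6}$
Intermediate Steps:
$o = 50240419320$ ($o = 810264 \cdot 62005 = 50240419320$)
$\frac{J}{o} = - \frac{382645}{50240419320} = \left(-382645\right) \frac{1}{50240419320} = - \frac{76529}{10048083864}$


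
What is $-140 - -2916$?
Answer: $2776$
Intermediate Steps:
$-140 - -2916 = -140 + 2916 = 2776$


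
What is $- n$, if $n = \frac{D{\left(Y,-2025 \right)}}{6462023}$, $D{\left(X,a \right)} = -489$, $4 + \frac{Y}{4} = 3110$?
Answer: $\frac{489}{6462023} \approx 7.5673 \cdot 10^{-5}$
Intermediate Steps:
$Y = 12424$ ($Y = -16 + 4 \cdot 3110 = -16 + 12440 = 12424$)
$n = - \frac{489}{6462023} \approx -7.5673 \cdot 10^{-5}$
$- n = \left(-1\right) \left(- \frac{489}{6462023}\right) = \frac{489}{6462023}$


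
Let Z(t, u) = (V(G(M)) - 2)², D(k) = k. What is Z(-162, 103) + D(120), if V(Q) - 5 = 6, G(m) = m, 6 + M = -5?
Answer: 201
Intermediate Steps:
M = -11 (M = -6 - 5 = -11)
V(Q) = 11 (V(Q) = 5 + 6 = 11)
Z(t, u) = 81 (Z(t, u) = (11 - 2)² = 9² = 81)
Z(-162, 103) + D(120) = 81 + 120 = 201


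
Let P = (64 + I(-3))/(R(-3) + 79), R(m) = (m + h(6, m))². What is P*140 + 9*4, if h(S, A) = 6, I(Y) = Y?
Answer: 2927/22 ≈ 133.05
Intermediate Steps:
R(m) = (6 + m)² (R(m) = (m + 6)² = (6 + m)²)
P = 61/88 (P = (64 - 3)/((6 - 3)² + 79) = 61/(3² + 79) = 61/(9 + 79) = 61/88 ≈ 0.69318)
P*140 + 9*4 = (61/88)*140 + 9*4 = 2135/22 + 36 = 2927/22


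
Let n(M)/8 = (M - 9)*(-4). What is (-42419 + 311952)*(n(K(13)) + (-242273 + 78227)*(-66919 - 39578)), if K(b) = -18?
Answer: 4708851405611958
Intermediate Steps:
n(M) = 288 - 32*M (n(M) = 8*((M - 9)*(-4)) = 8*((-9 + M)*(-4)) = 8*(36 - 4*M) = 288 - 32*M)
(-42419 + 311952)*(n(K(13)) + (-242273 + 78227)*(-66919 - 39578)) = (-42419 + 311952)*((288 - 32*(-18)) + (-242273 + 78227)*(-66919 - 39578)) = 269533*((288 + 576) - 164046*(-106497)) = 269533*(864 + 17470406862) = 269533*17470407726 = 4708851405611958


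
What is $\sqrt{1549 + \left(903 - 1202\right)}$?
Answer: $25 \sqrt{2} \approx 35.355$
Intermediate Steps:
$\sqrt{1549 + \left(903 - 1202\right)} = \sqrt{1549 - 299} = \sqrt{1250} = 25 \sqrt{2}$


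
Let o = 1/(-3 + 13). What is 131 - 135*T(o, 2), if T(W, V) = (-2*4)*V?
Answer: 2291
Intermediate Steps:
o = 1/10 ≈ 0.10000
T(W, V) = -8*V
131 - 135*T(o, 2) = 131 - (-1080)*2 = 131 - 135*(-16) = 131 + 2160 = 2291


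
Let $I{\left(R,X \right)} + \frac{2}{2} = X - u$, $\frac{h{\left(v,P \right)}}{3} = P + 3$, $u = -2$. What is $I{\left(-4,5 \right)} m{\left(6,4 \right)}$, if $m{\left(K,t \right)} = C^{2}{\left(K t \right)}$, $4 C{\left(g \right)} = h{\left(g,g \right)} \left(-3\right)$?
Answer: $\frac{177147}{8} \approx 22143.0$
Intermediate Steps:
$h{\left(v,P \right)} = 9 + 3 P$ ($h{\left(v,P \right)} = 3 \left(P + 3\right) = 3 \left(3 + P\right) = 9 + 3 P$)
$C{\left(g \right)} = - \frac{27}{4} - \frac{9 g}{4}$ ($C{\left(g \right)} = \frac{\left(9 + 3 g\right) \left(-3\right)}{4} = \frac{-27 - 9 g}{4} = - \frac{27}{4} - \frac{9 g}{4}$)
$m{\left(K,t \right)} = \left(- \frac{27}{4} - \frac{9 K t}{4}\right)^{2}$
$I{\left(R,X \right)} = 1 + X$ ($I{\left(R,X \right)} = -1 + \left(X - -2\right) = -1 + \left(X + 2\right) = -1 + \left(2 + X\right) = 1 + X$)
$I{\left(-4,5 \right)} m{\left(6,4 \right)} = \left(1 + 5\right) \frac{81 \left(3 + 6 \cdot 4\right)^{2}}{16} = 6 \frac{81 \left(3 + 24\right)^{2}}{16} = 6 \frac{81 \cdot 27^{2}}{16} = 6 \cdot \frac{81}{16} \cdot 729 = 6 \cdot \frac{59049}{16} = \frac{177147}{8}$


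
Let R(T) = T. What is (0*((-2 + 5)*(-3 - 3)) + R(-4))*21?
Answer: -84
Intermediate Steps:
(0*((-2 + 5)*(-3 - 3)) + R(-4))*21 = (0*((-2 + 5)*(-3 - 3)) - 4)*21 = (0*(3*(-6)) - 4)*21 = (0*(-18) - 4)*21 = (0 - 4)*21 = -4*21 = -84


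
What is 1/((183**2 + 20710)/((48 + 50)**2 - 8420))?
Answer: 1184/54199 ≈ 0.021845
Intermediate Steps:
1/((183**2 + 20710)/((48 + 50)**2 - 8420)) = 1/((33489 + 20710)/(98**2 - 8420)) = 1/(54199/(9604 - 8420)) = 1/(54199/1184) = 1184/54199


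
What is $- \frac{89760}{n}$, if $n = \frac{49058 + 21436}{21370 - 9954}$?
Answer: $- \frac{170783360}{11749} \approx -14536.0$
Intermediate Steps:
$n = \frac{35247}{5708}$ ($n = \frac{70494}{11416} = 70494 \cdot \frac{1}{11416} = \frac{35247}{5708} \approx 6.175$)
$- \frac{89760}{n} = - \frac{89760}{\frac{35247}{5708}} = \left(-89760\right) \frac{5708}{35247} = - \frac{170783360}{11749}$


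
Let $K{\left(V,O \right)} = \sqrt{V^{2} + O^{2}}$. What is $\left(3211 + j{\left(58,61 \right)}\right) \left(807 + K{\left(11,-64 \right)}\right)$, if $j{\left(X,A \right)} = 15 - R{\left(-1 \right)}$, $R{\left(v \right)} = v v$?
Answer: $2602575 + 3225 \sqrt{4217} \approx 2.812 \cdot 10^{6}$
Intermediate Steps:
$R{\left(v \right)} = v^{2}$
$j{\left(X,A \right)} = 14$ ($j{\left(X,A \right)} = 15 - \left(-1\right)^{2} = 15 - 1 = 14$)
$K{\left(V,O \right)} = \sqrt{O^{2} + V^{2}}$
$\left(3211 + j{\left(58,61 \right)}\right) \left(807 + K{\left(11,-64 \right)}\right) = \left(3211 + 14\right) \left(807 + \sqrt{\left(-64\right)^{2} + 11^{2}}\right) = 3225 \left(807 + \sqrt{4096 + 121}\right) = 3225 \left(807 + \sqrt{4217}\right) = 2602575 + 3225 \sqrt{4217}$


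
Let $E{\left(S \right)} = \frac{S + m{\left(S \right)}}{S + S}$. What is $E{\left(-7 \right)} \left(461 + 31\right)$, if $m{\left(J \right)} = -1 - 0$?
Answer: $\frac{1968}{7} \approx 281.14$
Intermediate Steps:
$m{\left(J \right)} = -1$ ($m{\left(J \right)} = -1 + 0 = -1$)
$E{\left(S \right)} = \frac{-1 + S}{2 S}$ ($E{\left(S \right)} = \frac{S - 1}{S + S} = \frac{-1 + S}{2 S}$)
$E{\left(-7 \right)} \left(461 + 31\right) = \frac{-1 - 7}{2 \left(-7\right)} \left(461 + 31\right) = \frac{1}{2} \left(- \frac{1}{7}\right) \left(-8\right) 492 = \frac{4}{7} \cdot 492 = \frac{1968}{7}$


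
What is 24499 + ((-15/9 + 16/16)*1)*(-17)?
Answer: 73531/3 ≈ 24510.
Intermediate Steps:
24499 + ((-15/9 + 16/16)*1)*(-17) = 24499 + ((-15*1/9 + 16*(1/16))*1)*(-17) = 24499 + ((-5/3 + 1)*1)*(-17) = 24499 - 2/3*1*(-17) = 24499 - 2/3*(-17) = 24499 + 34/3 = 73531/3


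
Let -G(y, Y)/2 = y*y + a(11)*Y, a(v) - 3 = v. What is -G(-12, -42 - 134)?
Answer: -4640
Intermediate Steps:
a(v) = 3 + v
G(y, Y) = -28*Y - 2*y**2 (G(y, Y) = -2*(y*y + (3 + 11)*Y) = -2*(y**2 + 14*Y) = -28*Y - 2*y**2)
-G(-12, -42 - 134) = -(-28*(-42 - 134) - 2*(-12)**2) = -(-28*(-176) - 2*144) = -(4928 - 288) = -1*4640 = -4640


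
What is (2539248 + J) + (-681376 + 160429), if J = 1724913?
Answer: 3743214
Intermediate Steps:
(2539248 + J) + (-681376 + 160429) = (2539248 + 1724913) + (-681376 + 160429) = 4264161 - 520947 = 3743214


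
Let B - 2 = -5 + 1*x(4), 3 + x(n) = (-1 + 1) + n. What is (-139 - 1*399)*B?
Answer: 1076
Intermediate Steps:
x(n) = -3 + n (x(n) = -3 + ((-1 + 1) + n) = -3 + (0 + n) = -3 + n)
B = -2 (B = 2 + (-5 + 1*(-3 + 4)) = 2 + (-5 + 1*1) = 2 + (-5 + 1) = 2 - 4 = -2)
(-139 - 1*399)*B = (-139 - 1*399)*(-2) = (-139 - 399)*(-2) = -538*(-2) = 1076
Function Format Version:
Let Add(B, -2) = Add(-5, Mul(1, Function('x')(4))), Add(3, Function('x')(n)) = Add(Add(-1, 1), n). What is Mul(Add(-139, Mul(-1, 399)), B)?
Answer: 1076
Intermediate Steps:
Function('x')(n) = Add(-3, n) (Function('x')(n) = Add(-3, Add(Add(-1, 1), n)) = Add(-3, Add(0, n)) = Add(-3, n))
B = -2 (B = Add(2, Add(-5, Mul(1, Add(-3, 4)))) = Add(2, Add(-5, Mul(1, 1))) = Add(2, Add(-5, 1)) = Add(2, -4) = -2)
Mul(Add(-139, Mul(-1, 399)), B) = Mul(Add(-139, Mul(-1, 399)), -2) = Mul(Add(-139, -399), -2) = Mul(-538, -2) = 1076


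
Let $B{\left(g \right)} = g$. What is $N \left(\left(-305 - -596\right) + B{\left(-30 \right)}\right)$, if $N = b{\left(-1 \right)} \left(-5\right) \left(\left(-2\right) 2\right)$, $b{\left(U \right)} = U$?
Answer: $-5220$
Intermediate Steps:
$N = -20$ ($N = \left(-1\right) \left(-5\right) \left(\left(-2\right) 2\right) = 5 \left(-4\right) = -20$)
$N \left(\left(-305 - -596\right) + B{\left(-30 \right)}\right) = - 20 \left(\left(-305 - -596\right) - 30\right) = - 20 \left(\left(-305 + 596\right) - 30\right) = - 20 \left(291 - 30\right) = \left(-20\right) 261 = -5220$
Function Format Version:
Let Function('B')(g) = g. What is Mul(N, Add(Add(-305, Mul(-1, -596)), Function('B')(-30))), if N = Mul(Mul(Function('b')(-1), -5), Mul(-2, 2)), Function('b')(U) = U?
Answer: -5220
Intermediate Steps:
N = -20 (N = Mul(Mul(-1, -5), Mul(-2, 2)) = Mul(5, -4) = -20)
Mul(N, Add(Add(-305, Mul(-1, -596)), Function('B')(-30))) = Mul(-20, Add(Add(-305, Mul(-1, -596)), -30)) = Mul(-20, Add(Add(-305, 596), -30)) = Mul(-20, Add(291, -30)) = Mul(-20, 261) = -5220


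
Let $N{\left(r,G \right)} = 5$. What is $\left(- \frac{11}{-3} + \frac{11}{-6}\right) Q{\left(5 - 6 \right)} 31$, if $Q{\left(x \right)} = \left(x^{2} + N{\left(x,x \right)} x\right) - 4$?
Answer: $- \frac{1364}{3} \approx -454.67$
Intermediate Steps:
$Q{\left(x \right)} = -4 + x^{2} + 5 x$ ($Q{\left(x \right)} = \left(x^{2} + 5 x\right) - 4 = -4 + x^{2} + 5 x$)
$\left(- \frac{11}{-3} + \frac{11}{-6}\right) Q{\left(5 - 6 \right)} 31 = \left(- \frac{11}{-3} + \frac{11}{-6}\right) \left(-4 + \left(5 - 6\right)^{2} + 5 \left(5 - 6\right)\right) 31 = \left(\left(-11\right) \left(- \frac{1}{3}\right) + 11 \left(- \frac{1}{6}\right)\right) \left(-4 + \left(5 - 6\right)^{2} + 5 \left(5 - 6\right)\right) 31 = \left(\frac{11}{3} - \frac{11}{6}\right) \left(-4 + \left(-1\right)^{2} + 5 \left(-1\right)\right) 31 = \frac{11 \left(-4 + 1 - 5\right)}{6} \cdot 31 = \frac{11}{6} \left(-8\right) 31 = \left(- \frac{44}{3}\right) 31 = - \frac{1364}{3}$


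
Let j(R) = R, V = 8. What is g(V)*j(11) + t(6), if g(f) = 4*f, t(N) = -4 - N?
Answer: 342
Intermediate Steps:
g(V)*j(11) + t(6) = (4*8)*11 + (-4 - 1*6) = 32*11 + (-4 - 6) = 352 - 10 = 342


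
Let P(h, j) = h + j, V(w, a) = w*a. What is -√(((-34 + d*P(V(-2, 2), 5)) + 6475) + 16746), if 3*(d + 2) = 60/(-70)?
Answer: -√1136051/7 ≈ -152.27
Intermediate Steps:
V(w, a) = a*w
d = -16/7 (d = -2 + (60/(-70))/3 = -2 + (60*(-1/70))/3 = -2 + (⅓)*(-6/7) = -2 - 2/7 = -16/7 ≈ -2.2857)
-√(((-34 + d*P(V(-2, 2), 5)) + 6475) + 16746) = -√(((-34 - 16*(2*(-2) + 5)/7) + 6475) + 16746) = -√(((-34 - 16*(-4 + 5)/7) + 6475) + 16746) = -√(((-34 - 16/7*1) + 6475) + 16746) = -√(((-34 - 16/7) + 6475) + 16746) = -√((-254/7 + 6475) + 16746) = -√(45071/7 + 16746) = -√(162293/7) = -√1136051/7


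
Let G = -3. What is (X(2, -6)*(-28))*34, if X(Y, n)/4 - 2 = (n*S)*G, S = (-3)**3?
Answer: 1843072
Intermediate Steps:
S = -27
X(Y, n) = 8 + 324*n (X(Y, n) = 8 + 4*((n*(-27))*(-3)) = 8 + 4*(-27*n*(-3)) = 8 + 4*(81*n) = 8 + 324*n)
(X(2, -6)*(-28))*34 = ((8 + 324*(-6))*(-28))*34 = ((8 - 1944)*(-28))*34 = -1936*(-28)*34 = 54208*34 = 1843072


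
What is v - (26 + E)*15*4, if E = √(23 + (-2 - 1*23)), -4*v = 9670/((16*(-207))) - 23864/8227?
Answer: -4470206029/2868192 - 60*I*√2 ≈ -1558.5 - 84.853*I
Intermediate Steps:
v = 4173491/2868192 (v = -(9670/((16*(-207))) - 23864/8227)/4 = -(9670/(-3312) - 23864*1/8227)/4 = -(9670*(-1/3312) - 1256/433)/4 = -(-4835/1656 - 1256/433)/4 = -¼*(-4173491/717048) = 4173491/2868192 ≈ 1.4551)
E = I*√2 (E = √(23 + (-2 - 23)) = √(23 - 25) = √(-2) = I*√2 ≈ 1.4142*I)
v - (26 + E)*15*4 = 4173491/2868192 - (26 + I*√2)*15*4 = 4173491/2868192 - (26 + I*√2)*60 = 4173491/2868192 - (1560 + 60*I*√2) = 4173491/2868192 + (-1560 - 60*I*√2) = -4470206029/2868192 - 60*I*√2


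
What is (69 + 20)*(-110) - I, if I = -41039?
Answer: 31249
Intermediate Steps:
(69 + 20)*(-110) - I = (69 + 20)*(-110) - 1*(-41039) = 89*(-110) + 41039 = -9790 + 41039 = 31249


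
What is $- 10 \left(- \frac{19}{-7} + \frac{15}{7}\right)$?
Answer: $- \frac{340}{7} \approx -48.571$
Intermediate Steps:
$- 10 \left(- \frac{19}{-7} + \frac{15}{7}\right) = - 10 \left(\left(-19\right) \left(- \frac{1}{7}\right) + 15 \cdot \frac{1}{7}\right) = - 10 \left(\frac{19}{7} + \frac{15}{7}\right) = \left(-10\right) \frac{34}{7} = - \frac{340}{7}$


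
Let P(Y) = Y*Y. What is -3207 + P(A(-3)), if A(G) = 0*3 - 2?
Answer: -3203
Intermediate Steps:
A(G) = -2 (A(G) = 0 - 2 = -2)
P(Y) = Y²
-3207 + P(A(-3)) = -3207 + (-2)² = -3207 + 4 = -3203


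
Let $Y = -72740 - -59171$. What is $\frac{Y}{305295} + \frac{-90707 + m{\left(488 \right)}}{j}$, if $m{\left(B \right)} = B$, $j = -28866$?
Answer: $\frac{177462267}{57598990} \approx 3.081$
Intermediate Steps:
$Y = -13569$ ($Y = -72740 + 59171 = -13569$)
$\frac{Y}{305295} + \frac{-90707 + m{\left(488 \right)}}{j} = - \frac{13569}{305295} + \frac{-90707 + 488}{-28866} = \left(-13569\right) \frac{1}{305295} - - \frac{1769}{566} = - \frac{4523}{101765} + \frac{1769}{566} = \frac{177462267}{57598990}$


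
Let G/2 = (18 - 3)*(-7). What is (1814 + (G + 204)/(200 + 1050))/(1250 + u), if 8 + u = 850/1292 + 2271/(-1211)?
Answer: 52172769446/35686458125 ≈ 1.4620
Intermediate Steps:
u = -424167/46018 (u = -8 + (850/1292 + 2271/(-1211)) = -8 + (850*(1/1292) + 2271*(-1/1211)) = -8 + (25/38 - 2271/1211) = -8 - 56023/46018 = -424167/46018 ≈ -9.2174)
G = -210 (G = 2*((18 - 3)*(-7)) = 2*(15*(-7)) = 2*(-105) = -210)
(1814 + (G + 204)/(200 + 1050))/(1250 + u) = (1814 + (-210 + 204)/(200 + 1050))/(1250 - 424167/46018) = (1814 - 6/1250)/(57098333/46018) = (1814 - 6*1/1250)*(46018/57098333) = (1814 - 3/625)*(46018/57098333) = (1133747/625)*(46018/57098333) = 52172769446/35686458125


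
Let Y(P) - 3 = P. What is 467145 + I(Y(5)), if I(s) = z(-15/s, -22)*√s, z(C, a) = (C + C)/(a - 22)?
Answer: 467145 + 15*√2/88 ≈ 4.6715e+5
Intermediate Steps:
Y(P) = 3 + P
z(C, a) = 2*C/(-22 + a) (z(C, a) = (2*C)/(-22 + a) = 2*C/(-22 + a))
I(s) = 15/(22*√s) (I(s) = (2*(-15/s)/(-22 - 22))*√s = (2*(-15/s)/(-44))*√s = (2*(-15/s)*(-1/44))*√s = (15/(22*s))*√s = 15/(22*√s))
467145 + I(Y(5)) = 467145 + 15/(22*√(3 + 5)) = 467145 + 15/(22*√8) = 467145 + 15*(√2/4)/22 = 467145 + 15*√2/88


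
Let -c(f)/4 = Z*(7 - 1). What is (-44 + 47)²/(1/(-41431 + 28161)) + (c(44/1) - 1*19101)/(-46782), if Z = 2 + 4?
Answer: -1862385005/15594 ≈ -1.1943e+5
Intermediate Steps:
Z = 6
c(f) = -144 (c(f) = -24*(7 - 1) = -24*6 = -4*36 = -144)
(-44 + 47)²/(1/(-41431 + 28161)) + (c(44/1) - 1*19101)/(-46782) = (-44 + 47)²/(1/(-41431 + 28161)) + (-144 - 1*19101)/(-46782) = 3²/(1/(-13270)) + (-144 - 19101)*(-1/46782) = 9/(-1/13270) - 19245*(-1/46782) = 9*(-13270) + 6415/15594 = -119430 + 6415/15594 = -1862385005/15594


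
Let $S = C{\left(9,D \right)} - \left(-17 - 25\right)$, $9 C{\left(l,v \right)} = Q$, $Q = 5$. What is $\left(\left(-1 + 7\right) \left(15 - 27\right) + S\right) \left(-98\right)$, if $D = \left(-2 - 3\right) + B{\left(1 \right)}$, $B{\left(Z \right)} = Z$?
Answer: $\frac{25970}{9} \approx 2885.6$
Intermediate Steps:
$D = -4$ ($D = \left(-2 - 3\right) + 1 = -5 + 1 = -4$)
$C{\left(l,v \right)} = \frac{5}{9}$ ($C{\left(l,v \right)} = \frac{1}{9} \cdot 5 = \frac{5}{9}$)
$S = \frac{383}{9}$ ($S = \frac{5}{9} - \left(-17 - 25\right) = \frac{5}{9} - -42 = \frac{5}{9} + 42 = \frac{383}{9} \approx 42.556$)
$\left(\left(-1 + 7\right) \left(15 - 27\right) + S\right) \left(-98\right) = \left(\left(-1 + 7\right) \left(15 - 27\right) + \frac{383}{9}\right) \left(-98\right) = \left(6 \left(-12\right) + \frac{383}{9}\right) \left(-98\right) = \left(-72 + \frac{383}{9}\right) \left(-98\right) = \left(- \frac{265}{9}\right) \left(-98\right) = \frac{25970}{9}$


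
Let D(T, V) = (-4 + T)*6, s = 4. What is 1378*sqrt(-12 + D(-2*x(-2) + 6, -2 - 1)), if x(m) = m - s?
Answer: 8268*sqrt(2) ≈ 11693.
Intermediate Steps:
x(m) = -4 + m (x(m) = m - 1*4 = m - 4 = -4 + m)
D(T, V) = -24 + 6*T
1378*sqrt(-12 + D(-2*x(-2) + 6, -2 - 1)) = 1378*sqrt(-12 + (-24 + 6*(-2*(-4 - 2) + 6))) = 1378*sqrt(-12 + (-24 + 6*(-2*(-6) + 6))) = 1378*sqrt(-12 + (-24 + 6*(12 + 6))) = 1378*sqrt(-12 + (-24 + 6*18)) = 1378*sqrt(-12 + (-24 + 108)) = 1378*sqrt(-12 + 84) = 1378*sqrt(72) = 1378*(6*sqrt(2)) = 8268*sqrt(2)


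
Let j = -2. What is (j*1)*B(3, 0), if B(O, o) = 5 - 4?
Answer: -2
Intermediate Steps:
B(O, o) = 1
(j*1)*B(3, 0) = -2*1*1 = -2*1 = -2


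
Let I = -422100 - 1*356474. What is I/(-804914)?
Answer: 389287/402457 ≈ 0.96728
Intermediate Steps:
I = -778574 (I = -422100 - 356474 = -778574)
I/(-804914) = -778574/(-804914) = -778574*(-1/804914) = 389287/402457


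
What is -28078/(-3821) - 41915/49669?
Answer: 1234448967/189785249 ≈ 6.5044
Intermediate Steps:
-28078/(-3821) - 41915/49669 = -28078*(-1/3821) - 41915*1/49669 = 28078/3821 - 41915/49669 = 1234448967/189785249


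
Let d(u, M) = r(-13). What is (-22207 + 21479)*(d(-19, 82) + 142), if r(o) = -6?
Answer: -99008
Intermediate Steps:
d(u, M) = -6
(-22207 + 21479)*(d(-19, 82) + 142) = (-22207 + 21479)*(-6 + 142) = -728*136 = -99008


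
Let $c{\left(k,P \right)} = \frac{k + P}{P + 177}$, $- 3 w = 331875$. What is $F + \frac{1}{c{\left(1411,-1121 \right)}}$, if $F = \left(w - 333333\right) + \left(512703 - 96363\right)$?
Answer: $- \frac{4005082}{145} \approx -27621.0$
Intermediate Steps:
$w = -110625$ ($w = \left(- \frac{1}{3}\right) 331875 = -110625$)
$c{\left(k,P \right)} = \frac{P + k}{177 + P}$
$F = -27618$ ($F = \left(-110625 - 333333\right) + \left(512703 - 96363\right) = -443958 + \left(512703 - 96363\right) = -443958 + 416340 = -27618$)
$F + \frac{1}{c{\left(1411,-1121 \right)}} = -27618 + \frac{1}{\frac{1}{177 - 1121} \left(-1121 + 1411\right)} = -27618 + \frac{1}{\frac{1}{-944} \cdot 290} = -27618 + \frac{1}{\left(- \frac{1}{944}\right) 290} = -27618 + \frac{1}{- \frac{145}{472}} = -27618 - \frac{472}{145} = - \frac{4005082}{145}$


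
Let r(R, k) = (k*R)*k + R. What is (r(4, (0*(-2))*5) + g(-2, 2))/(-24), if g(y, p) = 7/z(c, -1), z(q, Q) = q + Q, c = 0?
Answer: ⅛ ≈ 0.12500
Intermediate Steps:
z(q, Q) = Q + q
g(y, p) = -7 (g(y, p) = 7/(-1 + 0) = 7/(-1) = 7*(-1) = -7)
r(R, k) = R + R*k² (r(R, k) = (R*k)*k + R = R*k² + R = R + R*k²)
(r(4, (0*(-2))*5) + g(-2, 2))/(-24) = (4*(1 + ((0*(-2))*5)²) - 7)/(-24) = -(4*(1 + (0*5)²) - 7)/24 = -(4*(1 + 0²) - 7)/24 = -(4*(1 + 0) - 7)/24 = -(4*1 - 7)/24 = -(4 - 7)/24 = -1/24*(-3) = ⅛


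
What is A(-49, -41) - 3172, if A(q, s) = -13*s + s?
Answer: -2680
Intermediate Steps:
A(q, s) = -12*s
A(-49, -41) - 3172 = -12*(-41) - 3172 = 492 - 3172 = -2680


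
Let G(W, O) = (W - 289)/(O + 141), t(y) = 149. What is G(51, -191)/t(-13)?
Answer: 119/3725 ≈ 0.031946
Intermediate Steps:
G(W, O) = (-289 + W)/(141 + O)
G(51, -191)/t(-13) = ((-289 + 51)/(141 - 191))/149 = (-238/(-50))*(1/149) = -1/50*(-238)*(1/149) = (119/25)*(1/149) = 119/3725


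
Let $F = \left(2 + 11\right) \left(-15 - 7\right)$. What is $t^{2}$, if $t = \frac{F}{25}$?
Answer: $\frac{81796}{625} \approx 130.87$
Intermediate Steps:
$F = -286$ ($F = 13 \left(-22\right) = -286$)
$t = - \frac{286}{25} \approx -11.44$
$t^{2} = \left(- \frac{286}{25}\right)^{2} = \frac{81796}{625}$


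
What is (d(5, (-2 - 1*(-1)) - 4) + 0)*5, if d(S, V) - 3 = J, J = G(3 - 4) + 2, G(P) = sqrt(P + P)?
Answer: 25 + 5*I*sqrt(2) ≈ 25.0 + 7.0711*I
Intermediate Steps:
G(P) = sqrt(2)*sqrt(P) (G(P) = sqrt(2*P) = sqrt(2)*sqrt(P))
J = 2 + I*sqrt(2) (J = sqrt(2)*sqrt(3 - 4) + 2 = sqrt(2)*sqrt(-1) + 2 = sqrt(2)*I + 2 = I*sqrt(2) + 2 = 2 + I*sqrt(2) ≈ 2.0 + 1.4142*I)
d(S, V) = 5 + I*sqrt(2) (d(S, V) = 3 + (2 + I*sqrt(2)) = 5 + I*sqrt(2))
(d(5, (-2 - 1*(-1)) - 4) + 0)*5 = ((5 + I*sqrt(2)) + 0)*5 = (5 + I*sqrt(2))*5 = 25 + 5*I*sqrt(2)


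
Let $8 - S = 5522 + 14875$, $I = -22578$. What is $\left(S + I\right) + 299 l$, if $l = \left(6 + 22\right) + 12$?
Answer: $-31007$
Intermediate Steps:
$l = 40$ ($l = 28 + 12 = 40$)
$S = -20389$ ($S = 8 - \left(5522 + 14875\right) = 8 - 20397 = -20389$)
$\left(S + I\right) + 299 l = \left(-20389 - 22578\right) + 299 \cdot 40 = -42967 + 11960 = -31007$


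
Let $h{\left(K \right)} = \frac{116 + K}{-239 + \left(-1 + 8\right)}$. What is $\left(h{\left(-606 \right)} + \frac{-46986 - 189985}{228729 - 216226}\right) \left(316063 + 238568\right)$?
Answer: $- \frac{13547084582031}{1450348} \approx -9.3406 \cdot 10^{6}$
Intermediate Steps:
$h{\left(K \right)} = - \frac{1}{2} - \frac{K}{232}$ ($h{\left(K \right)} = \frac{116 + K}{-239 + 7} = \frac{116 + K}{-232} = \left(116 + K\right) \left(- \frac{1}{232}\right) = - \frac{1}{2} - \frac{K}{232}$)
$\left(h{\left(-606 \right)} + \frac{-46986 - 189985}{228729 - 216226}\right) \left(316063 + 238568\right) = \left(\left(- \frac{1}{2} - - \frac{303}{116}\right) + \frac{-46986 - 189985}{228729 - 216226}\right) \left(316063 + 238568\right) = \left(\left(- \frac{1}{2} + \frac{303}{116}\right) - \frac{236971}{12503}\right) 554631 = \left(\frac{245}{116} - \frac{236971}{12503}\right) 554631 = \left(- \frac{24425401}{1450348}\right) 554631 = - \frac{13547084582031}{1450348}$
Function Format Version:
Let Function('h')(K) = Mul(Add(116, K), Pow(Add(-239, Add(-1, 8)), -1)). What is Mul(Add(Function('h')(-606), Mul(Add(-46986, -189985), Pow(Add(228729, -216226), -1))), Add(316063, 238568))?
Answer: Rational(-13547084582031, 1450348) ≈ -9.3406e+6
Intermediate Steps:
Function('h')(K) = Add(Rational(-1, 2), Mul(Rational(-1, 232), K)) (Function('h')(K) = Mul(Add(116, K), Pow(Add(-239, 7), -1)) = Mul(Add(116, K), Pow(-232, -1)) = Mul(Add(116, K), Rational(-1, 232)) = Add(Rational(-1, 2), Mul(Rational(-1, 232), K)))
Mul(Add(Function('h')(-606), Mul(Add(-46986, -189985), Pow(Add(228729, -216226), -1))), Add(316063, 238568)) = Mul(Add(Add(Rational(-1, 2), Mul(Rational(-1, 232), -606)), Mul(Add(-46986, -189985), Pow(Add(228729, -216226), -1))), Add(316063, 238568)) = Mul(Add(Add(Rational(-1, 2), Rational(303, 116)), Mul(-236971, Pow(12503, -1))), 554631) = Mul(Add(Rational(245, 116), Mul(-236971, Rational(1, 12503))), 554631) = Mul(Add(Rational(245, 116), Rational(-236971, 12503)), 554631) = Mul(Rational(-24425401, 1450348), 554631) = Rational(-13547084582031, 1450348)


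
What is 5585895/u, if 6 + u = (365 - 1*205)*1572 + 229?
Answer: 5585895/251743 ≈ 22.189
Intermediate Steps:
u = 251743 (u = -6 + ((365 - 1*205)*1572 + 229) = -6 + ((365 - 205)*1572 + 229) = -6 + (160*1572 + 229) = -6 + (251520 + 229) = -6 + 251749 = 251743)
5585895/u = 5585895/251743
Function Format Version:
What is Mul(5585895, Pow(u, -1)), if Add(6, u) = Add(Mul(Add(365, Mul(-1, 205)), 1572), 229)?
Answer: Rational(5585895, 251743) ≈ 22.189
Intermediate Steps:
u = 251743 (u = Add(-6, Add(Mul(Add(365, Mul(-1, 205)), 1572), 229)) = Add(-6, Add(Mul(Add(365, -205), 1572), 229)) = Add(-6, Add(Mul(160, 1572), 229)) = Add(-6, Add(251520, 229)) = Add(-6, 251749) = 251743)
Mul(5585895, Pow(u, -1)) = Mul(5585895, Pow(251743, -1)) = Mul(5585895, Rational(1, 251743)) = Rational(5585895, 251743)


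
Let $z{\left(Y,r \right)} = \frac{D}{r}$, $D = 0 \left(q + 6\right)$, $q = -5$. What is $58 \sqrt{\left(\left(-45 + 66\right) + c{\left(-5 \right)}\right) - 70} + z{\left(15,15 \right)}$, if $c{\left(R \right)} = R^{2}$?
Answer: $116 i \sqrt{6} \approx 284.14 i$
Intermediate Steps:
$D = 0$ ($D = 0 \left(-5 + 6\right) = 0 \cdot 1 = 0$)
$z{\left(Y,r \right)} = 0$ ($z{\left(Y,r \right)} = \frac{0}{r} = 0$)
$58 \sqrt{\left(\left(-45 + 66\right) + c{\left(-5 \right)}\right) - 70} + z{\left(15,15 \right)} = 58 \sqrt{\left(\left(-45 + 66\right) + \left(-5\right)^{2}\right) - 70} + 0 = 58 \sqrt{\left(21 + 25\right) - 70} + 0 = 58 \sqrt{46 - 70} + 0 = 58 \sqrt{-24} + 0 = 58 \cdot 2 i \sqrt{6} + 0 = 116 i \sqrt{6} + 0 = 116 i \sqrt{6}$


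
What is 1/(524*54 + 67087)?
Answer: 1/95383 ≈ 1.0484e-5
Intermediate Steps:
1/(524*54 + 67087) = 1/(28296 + 67087) = 1/95383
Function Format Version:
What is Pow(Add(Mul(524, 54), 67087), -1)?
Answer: Rational(1, 95383) ≈ 1.0484e-5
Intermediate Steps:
Pow(Add(Mul(524, 54), 67087), -1) = Pow(Add(28296, 67087), -1) = Pow(95383, -1) = Rational(1, 95383)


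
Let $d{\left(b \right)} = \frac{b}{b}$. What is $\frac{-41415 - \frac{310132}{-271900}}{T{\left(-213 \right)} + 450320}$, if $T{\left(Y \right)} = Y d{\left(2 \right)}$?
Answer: $- \frac{402158156}{4370860475} \approx -0.092009$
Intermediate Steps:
$d{\left(b \right)} = 1$
$T{\left(Y \right)} = Y$ ($T{\left(Y \right)} = Y 1 = Y$)
$\frac{-41415 - \frac{310132}{-271900}}{T{\left(-213 \right)} + 450320} = \frac{-41415 - \frac{310132}{-271900}}{-213 + 450320} = \frac{-41415 - - \frac{77533}{67975}}{450107} = \left(-41415 + \frac{77533}{67975}\right) \frac{1}{450107} = \left(- \frac{2815107092}{67975}\right) \frac{1}{450107} = - \frac{402158156}{4370860475}$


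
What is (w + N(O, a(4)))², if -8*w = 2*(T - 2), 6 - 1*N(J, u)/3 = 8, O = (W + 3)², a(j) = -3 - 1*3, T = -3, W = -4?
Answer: 361/16 ≈ 22.563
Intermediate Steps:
a(j) = -6 (a(j) = -3 - 3 = -6)
O = 1 (O = (-4 + 3)² = (-1)² = 1)
N(J, u) = -6 (N(J, u) = 18 - 3*8 = 18 - 24 = -6)
w = 5/4 (w = -(-3 - 2)/4 = -(-5)/4 = -⅛*(-10) = 5/4 ≈ 1.2500)
(w + N(O, a(4)))² = (5/4 - 6)² = (-19/4)² = 361/16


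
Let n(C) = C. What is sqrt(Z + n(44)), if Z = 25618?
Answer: sqrt(25662) ≈ 160.19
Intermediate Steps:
sqrt(Z + n(44)) = sqrt(25618 + 44) = sqrt(25662)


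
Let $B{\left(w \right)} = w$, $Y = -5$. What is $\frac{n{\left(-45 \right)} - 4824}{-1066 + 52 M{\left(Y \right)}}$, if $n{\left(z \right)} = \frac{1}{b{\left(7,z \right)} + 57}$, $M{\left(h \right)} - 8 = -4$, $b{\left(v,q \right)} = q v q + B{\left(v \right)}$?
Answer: $\frac{68688935}{12217062} \approx 5.6224$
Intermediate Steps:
$b{\left(v,q \right)} = v + v q^{2}$ ($b{\left(v,q \right)} = q v q + v = v q^{2} + v = v + v q^{2}$)
$M{\left(h \right)} = 4$ ($M{\left(h \right)} = 8 - 4 = 4$)
$n{\left(z \right)} = \frac{1}{64 + 7 z^{2}}$ ($n{\left(z \right)} = \frac{1}{7 \left(1 + z^{2}\right) + 57} = \frac{1}{\left(7 + 7 z^{2}\right) + 57} = \frac{1}{64 + 7 z^{2}}$)
$\frac{n{\left(-45 \right)} - 4824}{-1066 + 52 M{\left(Y \right)}} = \frac{\frac{1}{64 + 7 \left(-45\right)^{2}} - 4824}{-1066 + 52 \cdot 4} = \frac{\frac{1}{64 + 7 \cdot 2025} - 4824}{-1066 + 208} = \frac{\frac{1}{64 + 14175} - 4824}{-858} = \left(\frac{1}{14239} - 4824\right) \left(- \frac{1}{858}\right) = \left(- \frac{68688935}{14239}\right) \left(- \frac{1}{858}\right) = \frac{68688935}{12217062}$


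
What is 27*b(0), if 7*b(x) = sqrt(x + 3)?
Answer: 27*sqrt(3)/7 ≈ 6.6808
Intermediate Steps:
b(x) = sqrt(3 + x)/7 (b(x) = sqrt(x + 3)/7 = sqrt(3 + x)/7)
27*b(0) = 27*(sqrt(3 + 0)/7) = 27*(sqrt(3)/7) = 27*sqrt(3)/7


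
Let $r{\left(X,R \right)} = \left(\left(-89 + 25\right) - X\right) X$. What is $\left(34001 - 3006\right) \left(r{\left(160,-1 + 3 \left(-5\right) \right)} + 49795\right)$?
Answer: $432535225$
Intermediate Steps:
$r{\left(X,R \right)} = X \left(-64 - X\right)$ ($r{\left(X,R \right)} = \left(-64 - X\right) X = X \left(-64 - X\right)$)
$\left(34001 - 3006\right) \left(r{\left(160,-1 + 3 \left(-5\right) \right)} + 49795\right) = \left(34001 - 3006\right) \left(\left(-1\right) 160 \left(64 + 160\right) + 49795\right) = 30995 \left(\left(-1\right) 160 \cdot 224 + 49795\right) = 30995 \left(-35840 + 49795\right) = 30995 \cdot 13955 = 432535225$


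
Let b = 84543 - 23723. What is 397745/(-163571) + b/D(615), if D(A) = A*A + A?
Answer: -7036666379/3098361882 ≈ -2.2711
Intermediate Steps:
b = 60820
D(A) = A + A**2 (D(A) = A**2 + A = A + A**2)
397745/(-163571) + b/D(615) = 397745/(-163571) + 60820/((615*(1 + 615))) = 397745*(-1/163571) + 60820/((615*616)) = -397745/163571 + 60820/378840 = -397745/163571 + 60820*(1/378840) = -397745/163571 + 3041/18942 = -7036666379/3098361882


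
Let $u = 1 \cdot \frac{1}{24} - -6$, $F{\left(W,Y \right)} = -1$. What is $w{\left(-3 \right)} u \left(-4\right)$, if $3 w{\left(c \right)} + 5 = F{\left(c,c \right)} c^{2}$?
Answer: $\frac{1015}{9} \approx 112.78$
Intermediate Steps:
$u = \frac{145}{24}$ ($u = 1 \cdot \frac{1}{24} + 6 = \frac{1}{24} + 6 = \frac{145}{24} \approx 6.0417$)
$w{\left(c \right)} = - \frac{5}{3} - \frac{c^{2}}{3}$ ($w{\left(c \right)} = - \frac{5}{3} + \frac{\left(-1\right) c^{2}}{3} = - \frac{5}{3} - \frac{c^{2}}{3}$)
$w{\left(-3 \right)} u \left(-4\right) = \left(- \frac{5}{3} - \frac{\left(-3\right)^{2}}{3}\right) \frac{145}{24} \left(-4\right) = \left(- \frac{5}{3} - 3\right) \frac{145}{24} \left(-4\right) = \left(- \frac{14}{3}\right) \frac{145}{24} \left(-4\right) = \left(- \frac{1015}{36}\right) \left(-4\right) = \frac{1015}{9}$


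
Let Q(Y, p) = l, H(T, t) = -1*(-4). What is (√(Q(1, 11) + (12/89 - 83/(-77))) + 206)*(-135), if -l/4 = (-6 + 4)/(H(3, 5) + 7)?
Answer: -27810 - 135*√91110635/6853 ≈ -27998.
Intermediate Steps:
H(T, t) = 4
l = 8/11 (l = -4*(-6 + 4)/(4 + 7) = -(-8)/11 = -4*(-2/11) = 8/11 ≈ 0.72727)
Q(Y, p) = 8/11
(√(Q(1, 11) + (12/89 - 83/(-77))) + 206)*(-135) = (√(8/11 + (12/89 - 83/(-77))) + 206)*(-135) = (√(8/11 + (12*(1/89) - 83*(-1/77))) + 206)*(-135) = (√(8/11 + (12/89 + 83/77)) + 206)*(-135) = (√(8/11 + 8311/6853) + 206)*(-135) = (√(13295/6853) + 206)*(-135) = (√91110635/6853 + 206)*(-135) = (206 + √91110635/6853)*(-135) = -27810 - 135*√91110635/6853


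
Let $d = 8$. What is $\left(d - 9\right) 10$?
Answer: $-10$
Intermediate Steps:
$\left(d - 9\right) 10 = \left(8 - 9\right) 10 = \left(-1\right) 10 = -10$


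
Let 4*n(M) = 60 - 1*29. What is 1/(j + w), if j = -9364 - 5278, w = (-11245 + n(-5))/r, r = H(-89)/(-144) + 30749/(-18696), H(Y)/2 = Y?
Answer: 11458/147369403 ≈ 7.7750e-5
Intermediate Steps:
H(Y) = 2*Y
n(M) = 31/4 (n(M) = (60 - 1*29)/4 = (60 - 29)/4 = (¼)*31 = 31/4)
r = -5729/14022 (r = (2*(-89))/(-144) + 30749/(-18696) = -178*(-1/144) + 30749*(-1/18696) = 89/72 - 30749/18696 = -5729/14022 ≈ -0.40857)
w = 315137439/11458 (w = (-11245 + 31/4)/(-5729/14022) = -44949/4*(-14022/5729) = 315137439/11458 ≈ 27504.)
j = -14642
1/(j + w) = 1/(-14642 + 315137439/11458) = 1/(147369403/11458) = 11458/147369403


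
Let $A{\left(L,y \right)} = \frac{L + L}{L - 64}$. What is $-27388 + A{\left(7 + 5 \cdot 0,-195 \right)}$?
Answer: $- \frac{1561130}{57} \approx -27388.0$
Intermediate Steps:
$A{\left(L,y \right)} = \frac{2 L}{-64 + L}$
$-27388 + A{\left(7 + 5 \cdot 0,-195 \right)} = -27388 + \frac{2 \left(7 + 5 \cdot 0\right)}{-64 + \left(7 + 5 \cdot 0\right)} = -27388 + \frac{2 \left(7 + 0\right)}{-64 + \left(7 + 0\right)} = -27388 + 2 \cdot 7 \frac{1}{-64 + 7} = -27388 + 2 \cdot 7 \frac{1}{-57} = -27388 + 2 \cdot 7 \left(- \frac{1}{57}\right) = -27388 - \frac{14}{57} = - \frac{1561130}{57}$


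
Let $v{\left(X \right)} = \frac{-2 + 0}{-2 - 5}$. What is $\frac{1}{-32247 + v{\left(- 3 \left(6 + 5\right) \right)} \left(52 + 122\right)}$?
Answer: $- \frac{7}{225381} \approx -3.1059 \cdot 10^{-5}$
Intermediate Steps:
$v{\left(X \right)} = \frac{2}{7}$ ($v{\left(X \right)} = - \frac{2}{-7} = \left(-2\right) \left(- \frac{1}{7}\right) = \frac{2}{7}$)
$\frac{1}{-32247 + v{\left(- 3 \left(6 + 5\right) \right)} \left(52 + 122\right)} = \frac{1}{-32247 + \frac{2 \left(52 + 122\right)}{7}} = \frac{1}{-32247 + \frac{2}{7} \cdot 174} = \frac{1}{-32247 + \frac{348}{7}} = \frac{1}{- \frac{225381}{7}} = - \frac{7}{225381}$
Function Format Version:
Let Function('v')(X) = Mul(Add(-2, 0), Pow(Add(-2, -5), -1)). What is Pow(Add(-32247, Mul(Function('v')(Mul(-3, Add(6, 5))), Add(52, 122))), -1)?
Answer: Rational(-7, 225381) ≈ -3.1059e-5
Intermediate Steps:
Function('v')(X) = Rational(2, 7) (Function('v')(X) = Mul(-2, Pow(-7, -1)) = Mul(-2, Rational(-1, 7)) = Rational(2, 7))
Pow(Add(-32247, Mul(Function('v')(Mul(-3, Add(6, 5))), Add(52, 122))), -1) = Pow(Add(-32247, Mul(Rational(2, 7), Add(52, 122))), -1) = Pow(Add(-32247, Mul(Rational(2, 7), 174)), -1) = Pow(Add(-32247, Rational(348, 7)), -1) = Pow(Rational(-225381, 7), -1) = Rational(-7, 225381)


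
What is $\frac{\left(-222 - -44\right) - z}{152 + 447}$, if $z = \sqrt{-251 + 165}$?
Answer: $- \frac{178}{599} - \frac{i \sqrt{86}}{599} \approx -0.29716 - 0.015482 i$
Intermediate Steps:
$z = i \sqrt{86}$ ($z = \sqrt{-86} = i \sqrt{86} \approx 9.2736 i$)
$\frac{\left(-222 - -44\right) - z}{152 + 447} = \frac{\left(-222 - -44\right) - i \sqrt{86}}{152 + 447} = \frac{\left(-222 + 44\right) - i \sqrt{86}}{599} = \left(-178 - i \sqrt{86}\right) \frac{1}{599} = - \frac{178}{599} - \frac{i \sqrt{86}}{599}$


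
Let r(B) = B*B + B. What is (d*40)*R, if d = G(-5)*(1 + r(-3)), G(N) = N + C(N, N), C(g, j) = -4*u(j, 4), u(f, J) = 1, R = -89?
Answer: 224280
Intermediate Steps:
C(g, j) = -4 (C(g, j) = -4*1 = -4)
r(B) = B + B**2 (r(B) = B**2 + B = B + B**2)
G(N) = -4 + N (G(N) = N - 4 = -4 + N)
d = -63 (d = (-4 - 5)*(1 - 3*(1 - 3)) = -9*(1 - 3*(-2)) = -9*(1 + 6) = -9*7 = -63)
(d*40)*R = -63*40*(-89) = -2520*(-89) = 224280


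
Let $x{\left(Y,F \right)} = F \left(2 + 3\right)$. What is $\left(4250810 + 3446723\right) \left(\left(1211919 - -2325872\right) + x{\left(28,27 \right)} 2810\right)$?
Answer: $30152322113153$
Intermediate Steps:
$x{\left(Y,F \right)} = 5 F$ ($x{\left(Y,F \right)} = F 5 = 5 F$)
$\left(4250810 + 3446723\right) \left(\left(1211919 - -2325872\right) + x{\left(28,27 \right)} 2810\right) = \left(4250810 + 3446723\right) \left(\left(1211919 - -2325872\right) + 5 \cdot 27 \cdot 2810\right) = 7697533 \left(\left(1211919 + 2325872\right) + 135 \cdot 2810\right) = 7697533 \left(3537791 + 379350\right) = 7697533 \cdot 3917141 = 30152322113153$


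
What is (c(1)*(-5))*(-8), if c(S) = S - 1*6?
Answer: -200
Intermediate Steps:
c(S) = -6 + S (c(S) = S - 6 = -6 + S)
(c(1)*(-5))*(-8) = ((-6 + 1)*(-5))*(-8) = -5*(-5)*(-8) = 25*(-8) = -200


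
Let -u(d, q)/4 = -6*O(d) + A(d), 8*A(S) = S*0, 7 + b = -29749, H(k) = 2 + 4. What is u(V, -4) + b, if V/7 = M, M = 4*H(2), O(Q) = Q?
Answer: -25724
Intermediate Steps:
H(k) = 6
b = -29756 (b = -7 - 29749 = -29756)
A(S) = 0 (A(S) = (S*0)/8 = (1/8)*0 = 0)
M = 24 (M = 4*6 = 24)
V = 168 (V = 7*24 = 168)
u(d, q) = 24*d (u(d, q) = -4*(-6*d + 0) = -(-24)*d = 24*d)
u(V, -4) + b = 24*168 - 29756 = 4032 - 29756 = -25724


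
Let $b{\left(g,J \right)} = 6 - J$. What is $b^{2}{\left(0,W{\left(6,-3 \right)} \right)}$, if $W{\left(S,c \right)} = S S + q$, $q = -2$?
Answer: $784$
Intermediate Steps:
$W{\left(S,c \right)} = -2 + S^{2}$ ($W{\left(S,c \right)} = S S - 2 = S^{2} - 2 = -2 + S^{2}$)
$b^{2}{\left(0,W{\left(6,-3 \right)} \right)} = \left(6 - \left(-2 + 6^{2}\right)\right)^{2} = \left(6 - \left(-2 + 36\right)\right)^{2} = \left(6 - 34\right)^{2} = \left(-28\right)^{2} = 784$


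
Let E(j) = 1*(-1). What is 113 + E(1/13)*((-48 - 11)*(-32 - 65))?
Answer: -5610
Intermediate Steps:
E(j) = -1
113 + E(1/13)*((-48 - 11)*(-32 - 65)) = 113 - (-48 - 11)*(-32 - 65) = 113 - (-59)*(-97) = 113 - 1*5723 = 113 - 5723 = -5610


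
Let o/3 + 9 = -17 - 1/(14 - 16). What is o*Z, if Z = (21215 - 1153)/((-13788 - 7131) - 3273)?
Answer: 24361/384 ≈ 63.440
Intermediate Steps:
Z = -1433/1728 (Z = 20062/(-20919 - 3273) = 20062/(-24192) = 20062*(-1/24192) = -1433/1728 ≈ -0.82928)
o = -153/2 (o = -27 + 3*(-17 - 1/(14 - 16)) = -27 + 3*(-17 - 1/(-2)) = -27 + 3*(-17 - 1*(-1/2)) = -27 + 3*(-17 + 1/2) = -27 + 3*(-33/2) = -27 - 99/2 = -153/2 ≈ -76.500)
o*Z = -153/2*(-1433/1728) = 24361/384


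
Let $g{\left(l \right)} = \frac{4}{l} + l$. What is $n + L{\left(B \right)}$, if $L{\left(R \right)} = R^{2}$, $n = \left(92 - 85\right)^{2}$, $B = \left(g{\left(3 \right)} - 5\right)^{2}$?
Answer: $\frac{3985}{81} \approx 49.198$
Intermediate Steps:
$g{\left(l \right)} = l + \frac{4}{l}$
$B = \frac{4}{9}$ ($B = \left(\left(3 + \frac{4}{3}\right) - 5\right)^{2} = \left(\frac{13}{3} - 5\right)^{2} = \left(- \frac{2}{3}\right)^{2} = \frac{4}{9} \approx 0.44444$)
$n = 49$ ($n = 7^{2} = 49$)
$n + L{\left(B \right)} = 49 + \left(\frac{4}{9}\right)^{2} = 49 + \frac{16}{81} = \frac{3985}{81}$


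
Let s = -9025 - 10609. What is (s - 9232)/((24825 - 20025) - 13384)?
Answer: 14433/4292 ≈ 3.3628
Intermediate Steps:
s = -19634
(s - 9232)/((24825 - 20025) - 13384) = (-19634 - 9232)/((24825 - 20025) - 13384) = -28866/(4800 - 13384) = -28866/(-8584) = -28866*(-1/8584) = 14433/4292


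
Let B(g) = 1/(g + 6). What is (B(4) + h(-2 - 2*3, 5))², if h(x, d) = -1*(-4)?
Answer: 1681/100 ≈ 16.810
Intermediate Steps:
B(g) = 1/(6 + g)
h(x, d) = 4
(B(4) + h(-2 - 2*3, 5))² = (1/(6 + 4) + 4)² = (1/10 + 4)² = (⅒ + 4)² = (41/10)² = 1681/100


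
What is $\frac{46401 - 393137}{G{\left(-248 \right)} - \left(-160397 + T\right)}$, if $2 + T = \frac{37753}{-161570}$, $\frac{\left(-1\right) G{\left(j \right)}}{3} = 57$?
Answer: $- \frac{56022135520}{25888075713} \approx -2.164$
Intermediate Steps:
$G{\left(j \right)} = -171$ ($G{\left(j \right)} = \left(-3\right) 57 = -171$)
$T = - \frac{360893}{161570}$ ($T = -2 + \frac{37753}{-161570} = -2 + 37753 \left(- \frac{1}{161570}\right) = -2 - \frac{37753}{161570} = - \frac{360893}{161570} \approx -2.2337$)
$\frac{46401 - 393137}{G{\left(-248 \right)} - \left(-160397 + T\right)} = \frac{46401 - 393137}{-171 + \left(160397 - - \frac{360893}{161570}\right)} = - \frac{346736}{-171 + \left(160397 + \frac{360893}{161570}\right)} = - \frac{346736}{-171 + \frac{25915704183}{161570}} = - \frac{346736}{\frac{25888075713}{161570}} = \left(-346736\right) \frac{161570}{25888075713} = - \frac{56022135520}{25888075713}$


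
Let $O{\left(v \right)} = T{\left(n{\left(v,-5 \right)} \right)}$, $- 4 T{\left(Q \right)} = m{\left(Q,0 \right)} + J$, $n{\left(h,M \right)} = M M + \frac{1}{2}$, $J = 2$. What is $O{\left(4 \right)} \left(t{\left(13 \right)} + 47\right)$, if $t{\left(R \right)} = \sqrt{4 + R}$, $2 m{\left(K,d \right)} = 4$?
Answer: $-47 - \sqrt{17} \approx -51.123$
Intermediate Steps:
$m{\left(K,d \right)} = 2$ ($m{\left(K,d \right)} = \frac{1}{2} \cdot 4 = 2$)
$n{\left(h,M \right)} = \frac{1}{2} + M^{2}$ ($n{\left(h,M \right)} = M^{2} + \frac{1}{2} = \frac{1}{2} + M^{2}$)
$T{\left(Q \right)} = -1$ ($T{\left(Q \right)} = - \frac{2 + 2}{4} = \left(- \frac{1}{4}\right) 4 = -1$)
$O{\left(v \right)} = -1$
$O{\left(4 \right)} \left(t{\left(13 \right)} + 47\right) = - (\sqrt{4 + 13} + 47) = - (\sqrt{17} + 47) = - (47 + \sqrt{17}) = -47 - \sqrt{17}$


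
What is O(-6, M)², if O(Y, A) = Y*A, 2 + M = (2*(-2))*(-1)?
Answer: 144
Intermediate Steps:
M = 2 (M = -2 + (2*(-2))*(-1) = -2 - 4*(-1) = -2 + 4 = 2)
O(Y, A) = A*Y
O(-6, M)² = (2*(-6))² = (-12)² = 144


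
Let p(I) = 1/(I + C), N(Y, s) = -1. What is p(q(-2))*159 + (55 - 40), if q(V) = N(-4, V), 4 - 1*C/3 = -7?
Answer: 639/32 ≈ 19.969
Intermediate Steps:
C = 33 (C = 12 - 3*(-7) = 12 + 21 = 33)
q(V) = -1
p(I) = 1/(33 + I) (p(I) = 1/(I + 33) = 1/(33 + I))
p(q(-2))*159 + (55 - 40) = 159/(33 - 1) + (55 - 40) = 159/32 + 15 = 639/32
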